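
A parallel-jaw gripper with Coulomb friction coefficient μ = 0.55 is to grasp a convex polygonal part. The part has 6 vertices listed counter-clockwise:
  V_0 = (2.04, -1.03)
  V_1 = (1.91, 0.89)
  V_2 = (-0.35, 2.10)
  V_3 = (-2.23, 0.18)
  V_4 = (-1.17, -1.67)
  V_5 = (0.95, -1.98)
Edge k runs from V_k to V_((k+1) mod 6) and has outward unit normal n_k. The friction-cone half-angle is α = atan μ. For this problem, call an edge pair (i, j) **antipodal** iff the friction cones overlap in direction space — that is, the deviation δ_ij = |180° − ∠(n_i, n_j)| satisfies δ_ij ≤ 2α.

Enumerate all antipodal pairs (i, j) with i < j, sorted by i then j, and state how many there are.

α = atan 0.55 = 28.81°;  2α = 57.62°
n_0 = (+0.9977, +0.0676)
n_1 = (+0.4720, +0.8816)
n_2 = (-0.7145, +0.6996)
n_3 = (-0.8677, -0.4971)
n_4 = (-0.1447, -0.9895)
n_5 = (+0.6570, -0.7539)
  (0,1): δ = 122.04°  ·
  (0,2): δ = 48.27°  ✓
  (0,3): δ = 25.94°  ✓
  (0,4): δ = 77.81°  ·
  (0,5): δ = 127.20°  ·
  (1,2): δ = 106.23°  ·
  (1,3): δ = 32.02°  ✓
  (1,4): δ = 19.85°  ✓
  (1,5): δ = 69.24°  ·
  (2,3): δ = 105.79°  ·
  (2,4): δ = 53.92°  ✓
  (2,5): δ = 4.53°  ✓
  (3,4): δ = 128.13°  ·
  (3,5): δ = 78.74°  ·
  (4,5): δ = 130.61°  ·
antipodal pairs: 6

count = 6; pairs: (0,2), (0,3), (1,3), (1,4), (2,4), (2,5)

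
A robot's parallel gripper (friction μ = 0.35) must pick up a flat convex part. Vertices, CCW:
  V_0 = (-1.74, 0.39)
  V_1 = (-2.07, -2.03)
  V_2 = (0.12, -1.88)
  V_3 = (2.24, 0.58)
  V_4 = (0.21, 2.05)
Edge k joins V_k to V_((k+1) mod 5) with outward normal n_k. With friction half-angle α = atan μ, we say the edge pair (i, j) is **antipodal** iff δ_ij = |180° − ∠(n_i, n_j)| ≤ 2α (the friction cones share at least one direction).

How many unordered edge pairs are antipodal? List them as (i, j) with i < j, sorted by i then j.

α = atan 0.35 = 19.29°;  2α = 38.58°
n_0 = (-0.9908, +0.1351)
n_1 = (+0.0683, -0.9977)
n_2 = (+0.7575, -0.6528)
n_3 = (+0.5865, +0.8099)
n_4 = (-0.6482, +0.7615)
  (0,1): δ = 78.32°  ·
  (0,2): δ = 32.99°  ✓
  (0,3): δ = 61.86°  ·
  (0,4): δ = 138.17°  ·
  (1,2): δ = 134.67°  ·
  (1,3): δ = 39.83°  ·
  (1,4): δ = 36.49°  ✓
  (2,3): δ = 85.16°  ·
  (2,4): δ = 8.84°  ✓
  (3,4): δ = 103.68°  ·
antipodal pairs: 3

count = 3; pairs: (0,2), (1,4), (2,4)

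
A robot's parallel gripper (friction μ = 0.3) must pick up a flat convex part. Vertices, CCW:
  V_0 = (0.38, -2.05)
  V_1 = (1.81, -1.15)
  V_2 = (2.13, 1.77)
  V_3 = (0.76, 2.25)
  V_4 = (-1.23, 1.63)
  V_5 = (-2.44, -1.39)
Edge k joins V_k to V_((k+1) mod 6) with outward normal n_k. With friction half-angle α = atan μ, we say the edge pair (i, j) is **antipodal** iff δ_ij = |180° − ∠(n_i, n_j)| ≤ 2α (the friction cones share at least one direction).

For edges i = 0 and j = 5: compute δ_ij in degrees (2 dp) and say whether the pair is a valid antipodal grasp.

α = atan 0.3 = 16.70°;  2α = 33.40°
edge 0: e_0 = (+1.43, +0.90);  n_0 = (+0.5327, -0.8463)
edge 5: e_5 = (+2.82, -0.66);  n_5 = (-0.2279, -0.9737)
∠(n_0, n_5) = 45.36°
δ = |180° − 45.36°| = 134.64°
134.64° > 2α = 33.40°  →  invalid

δ = 134.64°, invalid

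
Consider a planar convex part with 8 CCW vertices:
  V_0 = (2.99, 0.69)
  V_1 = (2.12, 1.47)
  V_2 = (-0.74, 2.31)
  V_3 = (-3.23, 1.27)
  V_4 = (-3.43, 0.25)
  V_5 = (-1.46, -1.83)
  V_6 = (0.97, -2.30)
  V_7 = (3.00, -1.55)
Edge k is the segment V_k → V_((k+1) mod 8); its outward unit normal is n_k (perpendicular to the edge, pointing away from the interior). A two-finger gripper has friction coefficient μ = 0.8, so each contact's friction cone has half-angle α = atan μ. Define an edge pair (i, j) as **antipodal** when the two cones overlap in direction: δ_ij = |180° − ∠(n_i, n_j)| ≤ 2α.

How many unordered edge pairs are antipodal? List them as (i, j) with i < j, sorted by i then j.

count = 14; pairs: (0,3), (0,4), (0,5), (0,6), (1,4), (1,5), (1,6), (2,4), (2,5), (2,6), (2,7), (3,6), (3,7), (4,7)

α = atan 0.8 = 38.66°;  2α = 77.32°
n_0 = (+0.6675, +0.7446)
n_1 = (+0.2818, +0.9595)
n_2 = (-0.3854, +0.9227)
n_3 = (-0.9813, +0.1924)
n_4 = (-0.7260, -0.6876)
n_5 = (-0.1899, -0.9818)
n_6 = (+0.3466, -0.9380)
n_7 = (+1.0000, +0.0045)
  (0,1): δ = 154.49°  ·
  (0,2): δ = 115.45°  ·
  (0,3): δ = 59.22°  ✓
  (0,4): δ = 4.68°  ✓
  (0,5): δ = 30.93°  ✓
  (0,6): δ = 62.16°  ✓
  (0,7): δ = 132.13°  ·
  (1,2): δ = 140.96°  ·
  (1,3): δ = 84.73°  ·
  (1,4): δ = 30.19°  ✓
  (1,5): δ = 5.42°  ✓
  (1,6): δ = 36.65°  ✓
  (1,7): δ = 106.62°  ·
  (2,3): δ = 123.76°  ·
  (2,4): δ = 69.22°  ✓
  (2,5): δ = 33.62°  ✓
  (2,6): δ = 2.39°  ✓
  (2,7): δ = 67.59°  ✓
  (3,4): δ = 125.46°  ·
  (3,5): δ = 89.85°  ·
  (3,6): δ = 58.63°  ✓
  (3,7): δ = 11.35°  ✓
  (4,5): δ = 144.39°  ·
  (4,6): δ = 113.17°  ·
  (4,7): δ = 43.19°  ✓
  (5,6): δ = 148.78°  ·
  (5,7): δ = 78.80°  ·
  (6,7): δ = 110.02°  ·
antipodal pairs: 14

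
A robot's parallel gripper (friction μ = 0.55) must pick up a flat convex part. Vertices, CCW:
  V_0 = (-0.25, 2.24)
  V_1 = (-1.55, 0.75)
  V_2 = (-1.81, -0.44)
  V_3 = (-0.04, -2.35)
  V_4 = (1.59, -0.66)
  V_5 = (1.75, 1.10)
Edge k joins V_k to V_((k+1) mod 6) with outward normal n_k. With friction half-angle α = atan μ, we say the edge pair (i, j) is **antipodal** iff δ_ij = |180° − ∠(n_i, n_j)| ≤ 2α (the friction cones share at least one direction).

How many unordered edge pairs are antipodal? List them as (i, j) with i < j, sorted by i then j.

count = 6; pairs: (0,3), (0,4), (1,3), (1,4), (2,4), (2,5)

α = atan 0.55 = 28.81°;  2α = 57.62°
n_0 = (-0.7535, +0.6574)
n_1 = (-0.9770, +0.2135)
n_2 = (-0.7335, -0.6797)
n_3 = (+0.7198, -0.6942)
n_4 = (+0.9959, -0.0905)
n_5 = (+0.4952, +0.8688)
  (0,1): δ = 151.22°  ·
  (0,2): δ = 96.07°  ·
  (0,3): δ = 2.86°  ✓
  (0,4): δ = 35.91°  ✓
  (0,5): δ = 101.42°  ·
  (1,2): δ = 124.85°  ·
  (1,3): δ = 31.64°  ✓
  (1,4): δ = 7.13°  ✓
  (1,5): δ = 72.64°  ·
  (2,3): δ = 86.79°  ·
  (2,4): δ = 48.02°  ✓
  (2,5): δ = 17.50°  ✓
  (3,4): δ = 141.23°  ·
  (3,5): δ = 75.72°  ·
  (4,5): δ = 114.49°  ·
antipodal pairs: 6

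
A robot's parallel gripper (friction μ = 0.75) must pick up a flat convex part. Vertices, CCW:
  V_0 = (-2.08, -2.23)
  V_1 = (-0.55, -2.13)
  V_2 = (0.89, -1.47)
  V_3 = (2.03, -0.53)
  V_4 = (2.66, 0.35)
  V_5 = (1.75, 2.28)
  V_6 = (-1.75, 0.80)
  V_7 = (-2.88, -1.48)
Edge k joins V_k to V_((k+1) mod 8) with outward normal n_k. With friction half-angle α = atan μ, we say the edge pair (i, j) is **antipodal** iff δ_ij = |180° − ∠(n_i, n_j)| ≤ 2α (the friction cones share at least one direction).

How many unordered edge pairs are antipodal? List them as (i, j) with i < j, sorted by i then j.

count = 12; pairs: (0,4), (0,5), (0,6), (1,5), (1,6), (2,5), (2,6), (3,5), (3,6), (4,6), (4,7), (5,7)

α = atan 0.75 = 36.87°;  2α = 73.74°
n_0 = (+0.0652, -0.9979)
n_1 = (+0.4167, -0.9091)
n_2 = (+0.6362, -0.7715)
n_3 = (+0.8131, -0.5821)
n_4 = (+0.9045, +0.4265)
n_5 = (-0.3895, +0.9210)
n_6 = (-0.8960, +0.4441)
n_7 = (-0.6839, -0.7295)
  (0,1): δ = 159.12°  ·
  (0,2): δ = 144.23°  ·
  (0,3): δ = 129.34°  ·
  (0,4): δ = 68.50°  ✓
  (0,5): δ = 19.18°  ✓
  (0,6): δ = 59.90°  ✓
  (0,7): δ = 133.11°  ·
  (1,2): δ = 165.12°  ·
  (1,3): δ = 150.22°  ·
  (1,4): δ = 89.38°  ·
  (1,5): δ = 1.70°  ✓
  (1,6): δ = 39.01°  ✓
  (1,7): δ = 112.22°  ·
  (2,3): δ = 165.11°  ·
  (2,4): δ = 104.26°  ·
  (2,5): δ = 16.59°  ✓
  (2,6): δ = 24.13°  ✓
  (2,7): δ = 97.34°  ·
  (3,4): δ = 119.16°  ·
  (3,5): δ = 31.48°  ✓
  (3,6): δ = 9.24°  ✓
  (3,7): δ = 82.45°  ·
  (4,5): δ = 92.32°  ·
  (4,6): δ = 51.61°  ✓
  (4,7): δ = 21.60°  ✓
  (5,6): δ = 139.29°  ·
  (5,7): δ = 66.07°  ✓
  (6,7): δ = 106.79°  ·
antipodal pairs: 12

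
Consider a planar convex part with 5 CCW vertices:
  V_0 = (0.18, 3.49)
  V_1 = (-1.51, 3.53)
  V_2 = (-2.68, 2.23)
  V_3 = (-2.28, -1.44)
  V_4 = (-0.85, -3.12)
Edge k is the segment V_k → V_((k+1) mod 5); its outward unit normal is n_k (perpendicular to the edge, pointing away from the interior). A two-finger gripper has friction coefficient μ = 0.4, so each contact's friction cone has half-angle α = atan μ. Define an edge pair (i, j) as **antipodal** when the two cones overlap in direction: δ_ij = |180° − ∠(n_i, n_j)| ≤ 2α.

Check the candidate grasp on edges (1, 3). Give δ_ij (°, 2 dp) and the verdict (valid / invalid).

α = atan 0.4 = 21.80°;  2α = 43.60°
edge 1: e_1 = (-1.17, -1.30);  n_1 = (-0.7433, +0.6690)
edge 3: e_3 = (+1.43, -1.68);  n_3 = (-0.7615, -0.6482)
∠(n_1, n_3) = 82.39°
δ = |180° − 82.39°| = 97.61°
97.61° > 2α = 43.60°  →  invalid

δ = 97.61°, invalid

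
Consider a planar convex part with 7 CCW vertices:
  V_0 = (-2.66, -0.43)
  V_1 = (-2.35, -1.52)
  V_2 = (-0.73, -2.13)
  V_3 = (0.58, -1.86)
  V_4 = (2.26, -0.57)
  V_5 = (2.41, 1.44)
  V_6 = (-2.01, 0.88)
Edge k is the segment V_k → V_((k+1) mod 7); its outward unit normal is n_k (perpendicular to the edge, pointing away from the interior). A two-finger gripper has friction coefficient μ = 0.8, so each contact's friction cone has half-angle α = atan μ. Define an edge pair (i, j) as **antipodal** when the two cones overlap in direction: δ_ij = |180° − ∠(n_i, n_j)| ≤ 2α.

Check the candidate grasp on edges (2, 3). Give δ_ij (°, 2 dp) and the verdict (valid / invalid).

α = atan 0.8 = 38.66°;  2α = 77.32°
edge 2: e_2 = (+1.31, +0.27);  n_2 = (+0.2019, -0.9794)
edge 3: e_3 = (+1.68, +1.29);  n_3 = (+0.6090, -0.7932)
∠(n_2, n_3) = 25.87°
δ = |180° − 25.87°| = 154.13°
154.13° > 2α = 77.32°  →  invalid

δ = 154.13°, invalid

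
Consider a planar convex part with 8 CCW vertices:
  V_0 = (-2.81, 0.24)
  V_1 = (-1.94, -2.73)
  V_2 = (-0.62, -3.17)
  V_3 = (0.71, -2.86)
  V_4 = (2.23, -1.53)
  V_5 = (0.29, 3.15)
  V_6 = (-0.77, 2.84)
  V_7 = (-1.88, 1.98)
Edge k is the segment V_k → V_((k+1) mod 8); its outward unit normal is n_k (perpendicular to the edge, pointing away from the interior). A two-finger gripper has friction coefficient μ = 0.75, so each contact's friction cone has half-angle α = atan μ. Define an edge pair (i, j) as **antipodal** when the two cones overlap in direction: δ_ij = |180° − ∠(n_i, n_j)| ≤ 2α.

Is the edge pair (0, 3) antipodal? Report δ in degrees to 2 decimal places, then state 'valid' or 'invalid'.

α = atan 0.75 = 36.87°;  2α = 73.74°
edge 0: e_0 = (+0.87, -2.97);  n_0 = (-0.9597, -0.2811)
edge 3: e_3 = (+1.52, +1.33);  n_3 = (+0.6585, -0.7526)
∠(n_0, n_3) = 114.86°
δ = |180° − 114.86°| = 65.14°
65.14° ≤ 2α = 73.74°  →  valid

δ = 65.14°, valid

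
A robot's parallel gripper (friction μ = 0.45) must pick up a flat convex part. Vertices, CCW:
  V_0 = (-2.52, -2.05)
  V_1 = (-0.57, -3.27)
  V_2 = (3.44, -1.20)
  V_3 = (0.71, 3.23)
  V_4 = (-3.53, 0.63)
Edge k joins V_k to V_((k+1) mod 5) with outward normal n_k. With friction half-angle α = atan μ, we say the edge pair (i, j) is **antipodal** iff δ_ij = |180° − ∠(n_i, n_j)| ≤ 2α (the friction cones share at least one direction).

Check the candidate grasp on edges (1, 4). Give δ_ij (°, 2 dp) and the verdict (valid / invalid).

α = atan 0.45 = 24.23°;  2α = 48.46°
edge 1: e_1 = (+4.01, +2.07);  n_1 = (+0.4587, -0.8886)
edge 4: e_4 = (+1.01, -2.68);  n_4 = (-0.9358, -0.3527)
∠(n_1, n_4) = 96.65°
δ = |180° − 96.65°| = 83.35°
83.35° > 2α = 48.46°  →  invalid

δ = 83.35°, invalid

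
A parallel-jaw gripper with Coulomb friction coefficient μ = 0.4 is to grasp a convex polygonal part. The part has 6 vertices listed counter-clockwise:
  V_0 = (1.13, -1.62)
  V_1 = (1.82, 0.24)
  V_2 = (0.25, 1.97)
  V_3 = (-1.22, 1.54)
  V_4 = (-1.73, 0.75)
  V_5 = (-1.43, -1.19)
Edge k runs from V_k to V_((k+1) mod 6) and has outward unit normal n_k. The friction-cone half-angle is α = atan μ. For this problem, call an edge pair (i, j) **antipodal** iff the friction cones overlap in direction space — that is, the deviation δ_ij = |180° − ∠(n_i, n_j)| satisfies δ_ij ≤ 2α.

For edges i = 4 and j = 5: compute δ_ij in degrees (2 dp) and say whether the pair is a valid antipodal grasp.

α = atan 0.4 = 21.80°;  2α = 43.60°
edge 4: e_4 = (+0.30, -1.94);  n_4 = (-0.9883, -0.1528)
edge 5: e_5 = (+2.56, -0.43);  n_5 = (-0.1656, -0.9862)
∠(n_4, n_5) = 71.67°
δ = |180° − 71.67°| = 108.33°
108.33° > 2α = 43.60°  →  invalid

δ = 108.33°, invalid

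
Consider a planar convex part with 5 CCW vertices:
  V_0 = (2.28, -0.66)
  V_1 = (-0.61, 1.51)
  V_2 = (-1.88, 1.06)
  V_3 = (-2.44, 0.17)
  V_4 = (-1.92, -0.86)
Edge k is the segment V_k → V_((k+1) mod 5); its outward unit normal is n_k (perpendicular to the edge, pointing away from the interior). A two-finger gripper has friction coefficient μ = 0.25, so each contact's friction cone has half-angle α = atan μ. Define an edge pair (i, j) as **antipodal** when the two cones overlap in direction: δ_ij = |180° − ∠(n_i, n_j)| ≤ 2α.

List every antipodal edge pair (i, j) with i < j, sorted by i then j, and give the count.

count = 2; pairs: (0,3), (1,4)

α = atan 0.25 = 14.04°;  2α = 28.07°
n_0 = (+0.6004, +0.7997)
n_1 = (-0.3340, +0.9426)
n_2 = (-0.8464, +0.5326)
n_3 = (-0.8927, -0.4507)
n_4 = (+0.0476, -0.9989)
  (0,1): δ = 123.59°  ·
  (0,2): δ = 85.28°  ·
  (0,3): δ = 26.31°  ✓
  (0,4): δ = 39.63°  ·
  (1,2): δ = 141.69°  ·
  (1,3): δ = 82.72°  ·
  (1,4): δ = 16.78°  ✓
  (2,3): δ = 121.03°  ·
  (2,4): δ = 55.10°  ·
  (3,4): δ = 114.06°  ·
antipodal pairs: 2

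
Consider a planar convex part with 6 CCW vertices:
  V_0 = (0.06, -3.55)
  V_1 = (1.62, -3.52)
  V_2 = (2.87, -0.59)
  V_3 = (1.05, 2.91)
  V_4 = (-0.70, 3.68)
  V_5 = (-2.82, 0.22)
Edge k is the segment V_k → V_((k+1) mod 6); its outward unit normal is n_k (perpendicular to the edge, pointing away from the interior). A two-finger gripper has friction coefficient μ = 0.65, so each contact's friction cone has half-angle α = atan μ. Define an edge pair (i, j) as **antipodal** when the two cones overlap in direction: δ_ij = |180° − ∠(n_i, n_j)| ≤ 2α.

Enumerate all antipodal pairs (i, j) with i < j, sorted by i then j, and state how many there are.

α = atan 0.65 = 33.02°;  2α = 66.05°
n_0 = (+0.0192, -0.9998)
n_1 = (+0.9198, -0.3924)
n_2 = (+0.8872, +0.4614)
n_3 = (+0.4027, +0.9153)
n_4 = (-0.8527, +0.5224)
n_5 = (-0.7947, -0.6071)
  (0,1): δ = 114.21°  ·
  (0,2): δ = 63.63°  ✓
  (0,3): δ = 24.85°  ✓
  (0,4): δ = 57.40°  ✓
  (0,5): δ = 126.28°  ·
  (1,2): δ = 129.42°  ·
  (1,3): δ = 90.65°  ·
  (1,4): δ = 8.39°  ✓
  (1,5): δ = 60.48°  ✓
  (2,3): δ = 141.22°  ·
  (2,4): δ = 58.97°  ✓
  (2,5): δ = 9.90°  ✓
  (3,4): δ = 97.75°  ·
  (3,5): δ = 28.87°  ✓
  (4,5): δ = 111.13°  ·
antipodal pairs: 8

count = 8; pairs: (0,2), (0,3), (0,4), (1,4), (1,5), (2,4), (2,5), (3,5)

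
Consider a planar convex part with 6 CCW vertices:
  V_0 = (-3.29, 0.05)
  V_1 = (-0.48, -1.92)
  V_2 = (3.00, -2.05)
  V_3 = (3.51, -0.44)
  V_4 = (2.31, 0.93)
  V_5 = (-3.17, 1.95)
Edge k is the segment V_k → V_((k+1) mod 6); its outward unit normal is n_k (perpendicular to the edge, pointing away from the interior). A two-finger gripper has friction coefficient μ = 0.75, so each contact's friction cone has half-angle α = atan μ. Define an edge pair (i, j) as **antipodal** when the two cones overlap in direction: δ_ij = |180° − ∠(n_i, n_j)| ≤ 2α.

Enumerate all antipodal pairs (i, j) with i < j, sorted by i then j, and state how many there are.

α = atan 0.75 = 36.87°;  2α = 73.74°
n_0 = (-0.5740, -0.8188)
n_1 = (-0.0373, -0.9993)
n_2 = (+0.9533, -0.3020)
n_3 = (+0.7522, +0.6589)
n_4 = (+0.1830, +0.9831)
n_5 = (-0.9980, +0.0630)
  (0,1): δ = 147.11°  ·
  (0,2): δ = 72.54°  ✓
  (0,3): δ = 13.75°  ✓
  (0,4): δ = 24.49°  ✓
  (0,5): δ = 121.42°  ·
  (1,2): δ = 105.44°  ·
  (1,3): δ = 46.65°  ✓
  (1,4): δ = 8.40°  ✓
  (1,5): δ = 88.53°  ·
  (2,3): δ = 121.21°  ·
  (2,4): δ = 82.97°  ·
  (2,5): δ = 13.96°  ✓
  (3,4): δ = 141.76°  ·
  (3,5): δ = 44.83°  ✓
  (4,5): δ = 83.07°  ·
antipodal pairs: 7

count = 7; pairs: (0,2), (0,3), (0,4), (1,3), (1,4), (2,5), (3,5)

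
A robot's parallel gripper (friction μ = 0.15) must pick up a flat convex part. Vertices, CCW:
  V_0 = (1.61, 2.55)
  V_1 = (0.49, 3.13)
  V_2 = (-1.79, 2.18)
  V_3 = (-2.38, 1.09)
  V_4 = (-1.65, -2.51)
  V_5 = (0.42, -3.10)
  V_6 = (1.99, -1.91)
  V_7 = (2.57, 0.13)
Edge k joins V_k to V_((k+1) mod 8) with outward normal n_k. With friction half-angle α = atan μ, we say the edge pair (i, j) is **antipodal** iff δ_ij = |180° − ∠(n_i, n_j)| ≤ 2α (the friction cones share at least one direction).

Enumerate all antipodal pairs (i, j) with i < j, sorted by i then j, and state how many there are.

count = 4; pairs: (0,4), (1,5), (2,6), (3,7)

α = atan 0.15 = 8.53°;  2α = 17.06°
n_0 = (+0.4599, +0.8880)
n_1 = (-0.3846, +0.9231)
n_2 = (-0.8794, +0.4760)
n_3 = (-0.9801, -0.1987)
n_4 = (-0.2741, -0.9617)
n_5 = (+0.6041, -0.7969)
n_6 = (+0.9619, -0.2735)
n_7 = (+0.9295, +0.3687)
  (0,1): δ = 130.00°  ·
  (0,2): δ = 91.05°  ·
  (0,3): δ = 51.16°  ·
  (0,4): δ = 11.47°  ✓
  (0,5): δ = 64.54°  ·
  (0,6): δ = 101.51°  ·
  (0,7): δ = 139.02°  ·
  (1,2): δ = 141.05°  ·
  (1,3): δ = 101.16°  ·
  (1,4): δ = 38.53°  ·
  (1,5): δ = 14.54°  ✓
  (1,6): δ = 51.51°  ·
  (1,7): δ = 89.02°  ·
  (2,3): δ = 140.11°  ·
  (2,4): δ = 77.48°  ·
  (2,5): δ = 24.41°  ·
  (2,6): δ = 12.55°  ✓
  (2,7): δ = 50.06°  ·
  (3,4): δ = 117.37°  ·
  (3,5): δ = 64.30°  ·
  (3,6): δ = 27.33°  ·
  (3,7): δ = 10.18°  ✓
  (4,5): δ = 126.93°  ·
  (4,6): δ = 89.96°  ·
  (4,7): δ = 52.45°  ·
  (5,6): δ = 143.03°  ·
  (5,7): δ = 105.52°  ·
  (6,7): δ = 142.49°  ·
antipodal pairs: 4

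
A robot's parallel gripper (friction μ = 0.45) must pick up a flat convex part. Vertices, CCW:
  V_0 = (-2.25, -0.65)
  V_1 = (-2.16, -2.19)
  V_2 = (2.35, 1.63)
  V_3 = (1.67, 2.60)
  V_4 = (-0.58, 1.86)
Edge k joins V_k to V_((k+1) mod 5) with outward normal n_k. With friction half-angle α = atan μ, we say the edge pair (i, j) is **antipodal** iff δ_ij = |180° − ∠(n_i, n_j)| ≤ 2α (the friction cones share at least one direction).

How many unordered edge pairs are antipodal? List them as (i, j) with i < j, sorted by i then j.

α = atan 0.45 = 24.23°;  2α = 48.46°
n_0 = (-0.9983, -0.0583)
n_1 = (+0.6463, -0.7631)
n_2 = (+0.8188, +0.5740)
n_3 = (-0.3124, +0.9499)
n_4 = (-0.8326, +0.5539)
  (0,1): δ = 53.08°  ·
  (0,2): δ = 31.69°  ✓
  (0,3): δ = 104.86°  ·
  (0,4): δ = 143.02°  ·
  (1,2): δ = 95.23°  ·
  (1,3): δ = 22.06°  ✓
  (1,4): δ = 16.10°  ✓
  (2,3): δ = 106.83°  ·
  (2,4): δ = 68.67°  ·
  (3,4): δ = 141.84°  ·
antipodal pairs: 3

count = 3; pairs: (0,2), (1,3), (1,4)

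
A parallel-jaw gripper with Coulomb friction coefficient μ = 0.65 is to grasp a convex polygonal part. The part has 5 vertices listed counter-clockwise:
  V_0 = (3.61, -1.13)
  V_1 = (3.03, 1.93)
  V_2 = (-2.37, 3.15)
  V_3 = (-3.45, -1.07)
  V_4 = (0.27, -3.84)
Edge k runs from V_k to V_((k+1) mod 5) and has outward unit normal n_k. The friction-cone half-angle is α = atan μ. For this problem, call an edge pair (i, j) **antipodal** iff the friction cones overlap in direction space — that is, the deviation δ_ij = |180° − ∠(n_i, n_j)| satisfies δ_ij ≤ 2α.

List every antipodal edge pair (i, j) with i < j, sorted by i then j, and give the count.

α = atan 0.65 = 33.02°;  2α = 66.05°
n_0 = (+0.9825, +0.1862)
n_1 = (+0.2204, +0.9754)
n_2 = (-0.9688, +0.2479)
n_3 = (-0.5972, -0.8021)
n_4 = (+0.6301, -0.7765)
  (0,1): δ = 113.46°  ·
  (0,2): δ = 25.09°  ✓
  (0,3): δ = 42.60°  ✓
  (0,4): δ = 118.32°  ·
  (1,2): δ = 91.62°  ·
  (1,3): δ = 23.94°  ✓
  (1,4): δ = 51.79°  ✓
  (2,3): δ = 112.32°  ·
  (2,4): δ = 36.59°  ✓
  (3,4): δ = 104.27°  ·
antipodal pairs: 5

count = 5; pairs: (0,2), (0,3), (1,3), (1,4), (2,4)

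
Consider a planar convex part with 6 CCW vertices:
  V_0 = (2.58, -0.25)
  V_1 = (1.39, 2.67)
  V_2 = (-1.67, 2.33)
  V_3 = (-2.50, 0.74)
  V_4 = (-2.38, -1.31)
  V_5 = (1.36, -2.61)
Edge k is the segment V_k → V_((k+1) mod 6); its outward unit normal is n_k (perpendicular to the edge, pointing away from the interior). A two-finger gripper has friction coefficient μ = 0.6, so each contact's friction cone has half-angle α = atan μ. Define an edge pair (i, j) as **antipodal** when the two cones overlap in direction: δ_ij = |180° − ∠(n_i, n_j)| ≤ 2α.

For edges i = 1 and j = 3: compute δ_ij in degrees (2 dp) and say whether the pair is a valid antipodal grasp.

α = atan 0.6 = 30.96°;  2α = 61.93°
edge 1: e_1 = (-3.06, -0.34);  n_1 = (-0.1104, +0.9939)
edge 3: e_3 = (+0.12, -2.05);  n_3 = (-0.9983, -0.0584)
∠(n_1, n_3) = 87.01°
δ = |180° − 87.01°| = 92.99°
92.99° > 2α = 61.93°  →  invalid

δ = 92.99°, invalid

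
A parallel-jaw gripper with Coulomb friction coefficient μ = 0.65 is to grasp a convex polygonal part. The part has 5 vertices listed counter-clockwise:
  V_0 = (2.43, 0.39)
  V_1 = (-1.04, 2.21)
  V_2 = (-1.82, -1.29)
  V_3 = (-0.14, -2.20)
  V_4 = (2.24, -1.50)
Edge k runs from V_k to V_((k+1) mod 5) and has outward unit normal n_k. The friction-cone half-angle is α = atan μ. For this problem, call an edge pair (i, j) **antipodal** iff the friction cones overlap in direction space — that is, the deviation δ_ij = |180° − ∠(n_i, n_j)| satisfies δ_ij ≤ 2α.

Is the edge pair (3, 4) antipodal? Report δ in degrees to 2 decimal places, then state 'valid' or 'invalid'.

δ = 112.13°, invalid

α = atan 0.65 = 33.02°;  2α = 66.05°
edge 3: e_3 = (+2.38, +0.70);  n_3 = (+0.2822, -0.9594)
edge 4: e_4 = (+0.19, +1.89);  n_4 = (+0.9950, -0.1000)
∠(n_3, n_4) = 67.87°
δ = |180° − 67.87°| = 112.13°
112.13° > 2α = 66.05°  →  invalid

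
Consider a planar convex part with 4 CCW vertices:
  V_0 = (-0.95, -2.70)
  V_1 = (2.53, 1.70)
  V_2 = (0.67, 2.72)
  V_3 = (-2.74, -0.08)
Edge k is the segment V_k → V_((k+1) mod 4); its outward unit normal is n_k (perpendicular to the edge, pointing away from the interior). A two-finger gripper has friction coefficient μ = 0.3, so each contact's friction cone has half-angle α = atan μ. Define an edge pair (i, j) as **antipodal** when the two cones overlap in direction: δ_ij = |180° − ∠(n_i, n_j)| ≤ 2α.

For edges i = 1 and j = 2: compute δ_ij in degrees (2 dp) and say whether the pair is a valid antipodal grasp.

α = atan 0.3 = 16.70°;  2α = 33.40°
edge 1: e_1 = (-1.86, +1.02);  n_1 = (+0.4808, +0.8768)
edge 2: e_2 = (-3.41, -2.80);  n_2 = (-0.6346, +0.7728)
∠(n_1, n_2) = 68.13°
δ = |180° − 68.13°| = 111.87°
111.87° > 2α = 33.40°  →  invalid

δ = 111.87°, invalid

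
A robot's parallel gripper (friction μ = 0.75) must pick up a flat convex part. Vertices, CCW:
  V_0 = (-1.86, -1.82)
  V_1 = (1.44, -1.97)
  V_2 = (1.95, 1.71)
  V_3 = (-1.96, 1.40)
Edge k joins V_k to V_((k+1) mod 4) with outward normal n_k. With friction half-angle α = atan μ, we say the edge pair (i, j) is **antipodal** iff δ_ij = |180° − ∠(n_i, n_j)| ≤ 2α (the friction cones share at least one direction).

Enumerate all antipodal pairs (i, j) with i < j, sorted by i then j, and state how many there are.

count = 2; pairs: (0,2), (1,3)

α = atan 0.75 = 36.87°;  2α = 73.74°
n_0 = (-0.0454, -0.9990)
n_1 = (+0.9905, -0.1373)
n_2 = (-0.0790, +0.9969)
n_3 = (-0.9995, -0.0310)
  (0,1): δ = 95.29°  ·
  (0,2): δ = 7.14°  ✓
  (0,3): δ = 94.38°  ·
  (1,2): δ = 77.58°  ·
  (1,3): δ = 9.67°  ✓
  (2,3): δ = 92.75°  ·
antipodal pairs: 2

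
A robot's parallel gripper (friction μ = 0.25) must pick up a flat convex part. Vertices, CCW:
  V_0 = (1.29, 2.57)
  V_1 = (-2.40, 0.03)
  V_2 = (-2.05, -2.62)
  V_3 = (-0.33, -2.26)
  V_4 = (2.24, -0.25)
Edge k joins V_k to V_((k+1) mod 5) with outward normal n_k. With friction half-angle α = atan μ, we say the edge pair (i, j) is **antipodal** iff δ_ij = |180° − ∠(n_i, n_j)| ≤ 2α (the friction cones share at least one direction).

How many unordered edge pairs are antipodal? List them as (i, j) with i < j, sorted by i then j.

count = 3; pairs: (0,2), (0,3), (1,4)

α = atan 0.25 = 14.04°;  2α = 28.07°
n_0 = (-0.5670, +0.8237)
n_1 = (-0.9914, -0.1309)
n_2 = (+0.2049, -0.9788)
n_3 = (+0.6161, -0.7877)
n_4 = (+0.9477, +0.3193)
  (0,1): δ = 117.02°  ·
  (0,2): δ = 22.72°  ✓
  (0,3): δ = 3.49°  ✓
  (0,4): δ = 74.08°  ·
  (1,2): δ = 85.70°  ·
  (1,3): δ = 59.49°  ·
  (1,4): δ = 11.09°  ✓
  (2,3): δ = 153.79°  ·
  (2,4): δ = 83.20°  ·
  (3,4): δ = 109.41°  ·
antipodal pairs: 3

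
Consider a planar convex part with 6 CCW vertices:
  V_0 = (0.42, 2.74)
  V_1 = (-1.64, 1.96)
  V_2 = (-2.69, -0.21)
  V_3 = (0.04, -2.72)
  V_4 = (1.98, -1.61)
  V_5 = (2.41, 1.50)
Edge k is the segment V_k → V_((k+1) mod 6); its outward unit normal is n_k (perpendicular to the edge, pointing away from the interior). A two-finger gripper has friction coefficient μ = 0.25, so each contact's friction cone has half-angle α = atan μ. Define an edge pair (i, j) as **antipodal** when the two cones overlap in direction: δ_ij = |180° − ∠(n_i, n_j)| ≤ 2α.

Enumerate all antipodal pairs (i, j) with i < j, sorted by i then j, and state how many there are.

α = atan 0.25 = 14.04°;  2α = 28.07°
n_0 = (-0.3541, +0.9352)
n_1 = (-0.9002, +0.4356)
n_2 = (-0.6768, -0.7361)
n_3 = (+0.4966, -0.8680)
n_4 = (+0.9906, -0.1370)
n_5 = (+0.5288, +0.8487)
  (0,1): δ = 136.56°  ·
  (0,2): δ = 63.33°  ·
  (0,3): δ = 9.04°  ✓
  (0,4): δ = 61.39°  ·
  (0,5): δ = 127.33°  ·
  (1,2): δ = 106.77°  ·
  (1,3): δ = 34.40°  ·
  (1,4): δ = 17.95°  ✓
  (1,5): δ = 83.89°  ·
  (2,3): δ = 107.63°  ·
  (2,4): δ = 55.28°  ·
  (2,5): δ = 10.67°  ✓
  (3,4): δ = 127.65°  ·
  (3,5): δ = 61.70°  ·
  (4,5): δ = 114.06°  ·
antipodal pairs: 3

count = 3; pairs: (0,3), (1,4), (2,5)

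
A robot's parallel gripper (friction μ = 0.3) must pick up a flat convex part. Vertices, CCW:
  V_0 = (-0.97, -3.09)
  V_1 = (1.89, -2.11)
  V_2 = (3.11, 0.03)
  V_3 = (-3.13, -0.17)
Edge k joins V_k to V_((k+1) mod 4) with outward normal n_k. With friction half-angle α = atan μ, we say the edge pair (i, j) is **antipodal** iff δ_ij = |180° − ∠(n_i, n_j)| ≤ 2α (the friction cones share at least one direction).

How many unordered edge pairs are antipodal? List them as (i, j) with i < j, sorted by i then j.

α = atan 0.3 = 16.70°;  2α = 33.40°
n_0 = (+0.3242, -0.9460)
n_1 = (+0.8687, -0.4953)
n_2 = (-0.0320, +0.9995)
n_3 = (-0.8039, -0.5947)
  (0,1): δ = 138.60°  ·
  (0,2): δ = 17.08°  ✓
  (0,3): δ = 107.58°  ·
  (1,2): δ = 58.48°  ·
  (1,3): δ = 66.18°  ·
  (2,3): δ = 55.34°  ·
antipodal pairs: 1

count = 1; pairs: (0,2)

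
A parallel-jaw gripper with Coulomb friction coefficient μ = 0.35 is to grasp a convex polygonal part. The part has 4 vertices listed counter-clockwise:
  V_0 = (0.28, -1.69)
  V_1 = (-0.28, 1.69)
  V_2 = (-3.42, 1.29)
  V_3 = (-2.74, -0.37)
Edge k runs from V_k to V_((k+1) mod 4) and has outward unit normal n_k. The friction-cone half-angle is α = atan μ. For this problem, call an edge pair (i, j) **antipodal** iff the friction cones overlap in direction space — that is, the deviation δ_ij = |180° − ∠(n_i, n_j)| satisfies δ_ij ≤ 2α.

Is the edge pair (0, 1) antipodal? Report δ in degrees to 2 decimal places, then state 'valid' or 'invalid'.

δ = 92.15°, invalid

α = atan 0.35 = 19.29°;  2α = 38.58°
edge 0: e_0 = (-0.56, +3.38);  n_0 = (+0.9866, +0.1635)
edge 1: e_1 = (-3.14, -0.40);  n_1 = (-0.1264, +0.9920)
∠(n_0, n_1) = 87.85°
δ = |180° − 87.85°| = 92.15°
92.15° > 2α = 38.58°  →  invalid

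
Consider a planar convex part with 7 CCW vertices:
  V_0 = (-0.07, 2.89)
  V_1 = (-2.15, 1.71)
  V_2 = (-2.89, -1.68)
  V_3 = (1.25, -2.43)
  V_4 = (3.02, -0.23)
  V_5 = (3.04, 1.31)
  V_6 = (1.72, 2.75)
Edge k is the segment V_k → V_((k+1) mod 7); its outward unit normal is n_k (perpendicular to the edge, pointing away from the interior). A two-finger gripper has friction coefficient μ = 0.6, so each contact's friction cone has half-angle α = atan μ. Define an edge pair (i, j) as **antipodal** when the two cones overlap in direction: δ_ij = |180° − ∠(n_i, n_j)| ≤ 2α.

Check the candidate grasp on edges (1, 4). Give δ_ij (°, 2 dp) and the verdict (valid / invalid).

α = atan 0.6 = 30.96°;  2α = 61.93°
edge 1: e_1 = (-0.74, -3.39);  n_1 = (-0.9770, +0.2133)
edge 4: e_4 = (+0.02, +1.54);  n_4 = (+0.9999, -0.0130)
∠(n_1, n_4) = 168.43°
δ = |180° − 168.43°| = 11.57°
11.57° ≤ 2α = 61.93°  →  valid

δ = 11.57°, valid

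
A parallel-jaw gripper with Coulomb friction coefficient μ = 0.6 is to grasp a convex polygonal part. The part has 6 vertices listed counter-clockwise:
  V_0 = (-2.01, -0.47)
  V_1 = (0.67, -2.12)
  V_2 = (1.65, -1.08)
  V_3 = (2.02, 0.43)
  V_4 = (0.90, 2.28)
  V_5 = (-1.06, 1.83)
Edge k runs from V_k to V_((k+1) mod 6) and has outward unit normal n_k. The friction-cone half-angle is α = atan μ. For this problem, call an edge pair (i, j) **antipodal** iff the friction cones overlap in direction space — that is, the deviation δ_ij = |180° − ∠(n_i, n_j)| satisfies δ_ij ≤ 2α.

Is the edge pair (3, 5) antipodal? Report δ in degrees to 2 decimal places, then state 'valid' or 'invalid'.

α = atan 0.6 = 30.96°;  2α = 61.93°
edge 3: e_3 = (-1.12, +1.85);  n_3 = (+0.8554, +0.5179)
edge 5: e_5 = (-0.95, -2.30);  n_5 = (-0.9243, +0.3818)
∠(n_3, n_5) = 126.37°
δ = |180° − 126.37°| = 53.63°
53.63° ≤ 2α = 61.93°  →  valid

δ = 53.63°, valid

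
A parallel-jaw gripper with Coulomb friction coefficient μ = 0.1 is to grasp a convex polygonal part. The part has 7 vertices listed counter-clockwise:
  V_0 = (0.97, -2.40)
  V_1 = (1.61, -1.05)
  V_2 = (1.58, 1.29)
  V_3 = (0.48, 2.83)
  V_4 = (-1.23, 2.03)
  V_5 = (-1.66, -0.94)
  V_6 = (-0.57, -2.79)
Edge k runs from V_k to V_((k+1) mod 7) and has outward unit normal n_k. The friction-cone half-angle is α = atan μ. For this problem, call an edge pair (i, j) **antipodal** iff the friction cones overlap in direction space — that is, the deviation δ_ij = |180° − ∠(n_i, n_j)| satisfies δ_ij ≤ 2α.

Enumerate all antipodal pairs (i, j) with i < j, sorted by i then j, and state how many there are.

α = atan 0.1 = 5.71°;  2α = 11.42°
n_0 = (+0.9036, -0.4284)
n_1 = (+0.9999, +0.0128)
n_2 = (+0.8137, +0.5812)
n_3 = (-0.4238, +0.9058)
n_4 = (-0.9897, +0.1433)
n_5 = (-0.8616, -0.5076)
n_6 = (+0.2455, -0.9694)
  (0,1): δ = 153.90°  ·
  (0,2): δ = 119.10°  ·
  (0,3): δ = 39.56°  ·
  (0,4): δ = 17.13°  ·
  (0,5): δ = 55.87°  ·
  (0,6): δ = 129.58°  ·
  (1,2): δ = 145.20°  ·
  (1,3): δ = 65.66°  ·
  (1,4): δ = 8.97°  ✓
  (1,5): δ = 29.77°  ·
  (1,6): δ = 103.48°  ·
  (2,3): δ = 100.47°  ·
  (2,4): δ = 43.78°  ·
  (2,5): δ = 5.03°  ✓
  (2,6): δ = 68.67°  ·
  (3,4): δ = 123.31°  ·
  (3,5): δ = 84.57°  ·
  (3,6): δ = 10.86°  ✓
  (4,5): δ = 141.26°  ·
  (4,6): δ = 67.55°  ·
  (5,6): δ = 106.29°  ·
antipodal pairs: 3

count = 3; pairs: (1,4), (2,5), (3,6)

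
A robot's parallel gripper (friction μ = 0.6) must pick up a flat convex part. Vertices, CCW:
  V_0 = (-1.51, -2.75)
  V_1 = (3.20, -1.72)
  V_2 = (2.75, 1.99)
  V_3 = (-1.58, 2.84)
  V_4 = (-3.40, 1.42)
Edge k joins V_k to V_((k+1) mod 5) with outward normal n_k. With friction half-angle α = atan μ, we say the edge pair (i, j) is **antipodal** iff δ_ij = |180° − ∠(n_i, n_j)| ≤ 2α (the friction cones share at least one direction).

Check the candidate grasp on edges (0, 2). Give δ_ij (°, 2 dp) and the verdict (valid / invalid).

α = atan 0.6 = 30.96°;  2α = 61.93°
edge 0: e_0 = (+4.71, +1.03);  n_0 = (+0.2136, -0.9769)
edge 2: e_2 = (-4.33, +0.85);  n_2 = (+0.1926, +0.9813)
∠(n_0, n_2) = 156.56°
δ = |180° − 156.56°| = 23.44°
23.44° ≤ 2α = 61.93°  →  valid

δ = 23.44°, valid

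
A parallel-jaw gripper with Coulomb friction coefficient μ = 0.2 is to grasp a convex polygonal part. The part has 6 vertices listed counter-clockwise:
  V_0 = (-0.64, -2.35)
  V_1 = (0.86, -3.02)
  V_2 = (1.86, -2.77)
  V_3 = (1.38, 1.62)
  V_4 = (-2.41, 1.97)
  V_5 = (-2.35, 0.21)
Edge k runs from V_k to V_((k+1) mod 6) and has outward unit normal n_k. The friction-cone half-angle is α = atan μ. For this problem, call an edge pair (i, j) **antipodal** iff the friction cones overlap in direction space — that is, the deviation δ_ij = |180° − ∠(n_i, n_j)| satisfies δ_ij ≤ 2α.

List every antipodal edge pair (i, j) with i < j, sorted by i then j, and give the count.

count = 3; pairs: (0,3), (1,3), (2,4)

α = atan 0.2 = 11.31°;  2α = 22.62°
n_0 = (-0.4078, -0.9131)
n_1 = (+0.2425, -0.9701)
n_2 = (+0.9941, +0.1087)
n_3 = (+0.0920, +0.9958)
n_4 = (-0.9994, -0.0341)
n_5 = (-0.8316, -0.5554)
  (0,1): δ = 141.90°  ·
  (0,2): δ = 59.69°  ·
  (0,3): δ = 18.79°  ✓
  (0,4): δ = 116.02°  ·
  (0,5): δ = 147.81°  ·
  (1,2): δ = 97.80°  ·
  (1,3): δ = 19.31°  ✓
  (1,4): δ = 77.92°  ·
  (1,5): δ = 109.71°  ·
  (2,3): δ = 101.52°  ·
  (2,4): δ = 4.29°  ✓
  (2,5): δ = 27.50°  ·
  (3,4): δ = 82.77°  ·
  (3,5): δ = 50.98°  ·
  (4,5): δ = 148.21°  ·
antipodal pairs: 3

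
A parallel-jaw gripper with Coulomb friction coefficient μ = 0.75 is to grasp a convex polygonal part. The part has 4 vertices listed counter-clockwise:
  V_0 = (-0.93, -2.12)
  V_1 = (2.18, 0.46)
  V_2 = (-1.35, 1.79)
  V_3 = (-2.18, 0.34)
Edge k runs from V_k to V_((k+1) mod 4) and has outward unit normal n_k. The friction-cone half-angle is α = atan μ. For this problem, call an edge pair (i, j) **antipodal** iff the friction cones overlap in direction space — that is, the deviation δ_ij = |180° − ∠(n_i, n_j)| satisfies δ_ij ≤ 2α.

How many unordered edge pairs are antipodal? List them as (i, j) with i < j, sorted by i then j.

α = atan 0.75 = 36.87°;  2α = 73.74°
n_0 = (+0.6385, -0.7696)
n_1 = (+0.3526, +0.9358)
n_2 = (-0.8679, +0.4968)
n_3 = (-0.8915, -0.4530)
  (0,1): δ = 60.32°  ✓
  (0,2): δ = 20.53°  ✓
  (0,3): δ = 77.26°  ·
  (1,2): δ = 99.14°  ·
  (1,3): δ = 42.42°  ✓
  (2,3): δ = 123.28°  ·
antipodal pairs: 3

count = 3; pairs: (0,1), (0,2), (1,3)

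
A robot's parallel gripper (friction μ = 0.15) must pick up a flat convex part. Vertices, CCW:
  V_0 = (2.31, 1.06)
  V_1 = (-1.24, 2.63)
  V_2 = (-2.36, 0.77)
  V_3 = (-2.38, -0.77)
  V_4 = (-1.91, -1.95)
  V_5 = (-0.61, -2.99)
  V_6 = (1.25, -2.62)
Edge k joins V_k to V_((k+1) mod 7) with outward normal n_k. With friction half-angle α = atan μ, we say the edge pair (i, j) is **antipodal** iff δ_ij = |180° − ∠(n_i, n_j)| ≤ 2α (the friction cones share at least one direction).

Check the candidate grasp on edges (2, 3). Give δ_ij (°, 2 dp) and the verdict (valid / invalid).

α = atan 0.15 = 8.53°;  2α = 17.06°
edge 2: e_2 = (-0.02, -1.54);  n_2 = (-0.9999, +0.0130)
edge 3: e_3 = (+0.47, -1.18);  n_3 = (-0.9290, -0.3700)
∠(n_2, n_3) = 22.46°
δ = |180° − 22.46°| = 157.54°
157.54° > 2α = 17.06°  →  invalid

δ = 157.54°, invalid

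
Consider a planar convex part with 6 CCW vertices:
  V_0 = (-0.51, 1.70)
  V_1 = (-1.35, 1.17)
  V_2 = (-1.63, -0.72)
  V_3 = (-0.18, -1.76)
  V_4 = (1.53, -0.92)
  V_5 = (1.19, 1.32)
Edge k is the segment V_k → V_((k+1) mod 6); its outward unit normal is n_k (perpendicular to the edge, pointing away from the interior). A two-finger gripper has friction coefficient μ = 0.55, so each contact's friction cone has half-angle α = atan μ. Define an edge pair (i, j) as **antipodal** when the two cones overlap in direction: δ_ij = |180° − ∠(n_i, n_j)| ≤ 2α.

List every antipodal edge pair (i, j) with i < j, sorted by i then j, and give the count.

count = 6; pairs: (0,3), (1,3), (1,4), (2,4), (2,5), (3,5)

α = atan 0.55 = 28.81°;  2α = 57.62°
n_0 = (-0.5336, +0.8457)
n_1 = (-0.9892, +0.1465)
n_2 = (-0.5828, -0.8126)
n_3 = (+0.4409, -0.8976)
n_4 = (+0.9887, +0.1501)
n_5 = (+0.2181, +0.9759)
  (0,1): δ = 130.68°  ·
  (0,2): δ = 67.90°  ·
  (0,3): δ = 6.09°  ✓
  (0,4): δ = 66.38°  ·
  (0,5): δ = 135.15°  ·
  (1,2): δ = 117.22°  ·
  (1,3): δ = 55.41°  ✓
  (1,4): δ = 17.06°  ✓
  (1,5): δ = 85.83°  ·
  (2,3): δ = 118.19°  ·
  (2,4): δ = 45.72°  ✓
  (2,5): δ = 23.05°  ✓
  (3,4): δ = 107.53°  ·
  (3,5): δ = 38.76°  ✓
  (4,5): δ = 111.23°  ·
antipodal pairs: 6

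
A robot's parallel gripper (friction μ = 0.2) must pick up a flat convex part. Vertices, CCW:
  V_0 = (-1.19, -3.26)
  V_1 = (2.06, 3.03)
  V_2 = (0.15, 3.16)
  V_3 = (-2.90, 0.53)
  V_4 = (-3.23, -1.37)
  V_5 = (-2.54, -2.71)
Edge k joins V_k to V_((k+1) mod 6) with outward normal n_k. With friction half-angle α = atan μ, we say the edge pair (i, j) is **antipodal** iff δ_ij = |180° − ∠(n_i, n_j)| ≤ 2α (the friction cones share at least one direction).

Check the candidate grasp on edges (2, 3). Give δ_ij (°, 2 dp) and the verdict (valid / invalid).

δ = 140.62°, invalid

α = atan 0.2 = 11.31°;  2α = 22.62°
edge 2: e_2 = (-3.05, -2.63);  n_2 = (-0.6530, +0.7573)
edge 3: e_3 = (-0.33, -1.90);  n_3 = (-0.9852, +0.1711)
∠(n_2, n_3) = 39.38°
δ = |180° − 39.38°| = 140.62°
140.62° > 2α = 22.62°  →  invalid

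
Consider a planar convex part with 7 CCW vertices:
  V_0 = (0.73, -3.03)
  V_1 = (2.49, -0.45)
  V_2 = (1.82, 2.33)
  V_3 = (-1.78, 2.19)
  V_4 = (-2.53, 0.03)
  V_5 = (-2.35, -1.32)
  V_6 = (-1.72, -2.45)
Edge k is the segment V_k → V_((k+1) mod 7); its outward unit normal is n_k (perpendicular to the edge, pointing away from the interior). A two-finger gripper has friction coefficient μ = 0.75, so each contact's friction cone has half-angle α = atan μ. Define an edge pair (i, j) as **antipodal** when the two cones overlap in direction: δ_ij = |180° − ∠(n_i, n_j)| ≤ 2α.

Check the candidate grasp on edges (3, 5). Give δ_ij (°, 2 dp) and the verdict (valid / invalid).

α = atan 0.75 = 36.87°;  2α = 73.74°
edge 3: e_3 = (-0.75, -2.16);  n_3 = (-0.9447, +0.3280)
edge 5: e_5 = (+0.63, -1.13);  n_5 = (-0.8734, -0.4870)
∠(n_3, n_5) = 48.29°
δ = |180° − 48.29°| = 131.71°
131.71° > 2α = 73.74°  →  invalid

δ = 131.71°, invalid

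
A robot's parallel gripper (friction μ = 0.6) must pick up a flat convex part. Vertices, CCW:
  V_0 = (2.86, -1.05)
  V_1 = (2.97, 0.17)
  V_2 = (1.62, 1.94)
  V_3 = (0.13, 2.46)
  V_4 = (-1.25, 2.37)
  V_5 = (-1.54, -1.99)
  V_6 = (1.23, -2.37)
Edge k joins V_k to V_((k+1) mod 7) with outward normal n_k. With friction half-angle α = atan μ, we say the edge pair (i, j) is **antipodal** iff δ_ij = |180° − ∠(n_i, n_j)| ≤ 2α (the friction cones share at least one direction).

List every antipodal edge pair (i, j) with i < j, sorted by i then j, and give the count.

α = atan 0.6 = 30.96°;  2α = 61.93°
n_0 = (+0.9960, -0.0898)
n_1 = (+0.7951, +0.6064)
n_2 = (+0.3295, +0.9442)
n_3 = (-0.0651, +0.9979)
n_4 = (-0.9978, +0.0664)
n_5 = (-0.1359, -0.9907)
n_6 = (+0.6293, -0.7771)
  (0,1): δ = 137.51°  ·
  (0,2): δ = 104.09°  ·
  (0,3): δ = 81.12°  ·
  (0,4): δ = 1.35°  ✓
  (0,5): δ = 87.34°  ·
  (0,6): δ = 134.15°  ·
  (1,2): δ = 146.57°  ·
  (1,3): δ = 123.60°  ·
  (1,4): δ = 41.14°  ✓
  (1,5): δ = 44.86°  ✓
  (1,6): δ = 91.67°  ·
  (2,3): δ = 157.03°  ·
  (2,4): δ = 74.57°  ·
  (2,5): δ = 11.43°  ✓
  (2,6): δ = 58.24°  ✓
  (3,4): δ = 97.54°  ·
  (3,5): δ = 11.54°  ✓
  (3,6): δ = 35.27°  ✓
  (4,5): δ = 94.01°  ·
  (4,6): δ = 47.19°  ✓
  (5,6): δ = 133.19°  ·
antipodal pairs: 8

count = 8; pairs: (0,4), (1,4), (1,5), (2,5), (2,6), (3,5), (3,6), (4,6)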